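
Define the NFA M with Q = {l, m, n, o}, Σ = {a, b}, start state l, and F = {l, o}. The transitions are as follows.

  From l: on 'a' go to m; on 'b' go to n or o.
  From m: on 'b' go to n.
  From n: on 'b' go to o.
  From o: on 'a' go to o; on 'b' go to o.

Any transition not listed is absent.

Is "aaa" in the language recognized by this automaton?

No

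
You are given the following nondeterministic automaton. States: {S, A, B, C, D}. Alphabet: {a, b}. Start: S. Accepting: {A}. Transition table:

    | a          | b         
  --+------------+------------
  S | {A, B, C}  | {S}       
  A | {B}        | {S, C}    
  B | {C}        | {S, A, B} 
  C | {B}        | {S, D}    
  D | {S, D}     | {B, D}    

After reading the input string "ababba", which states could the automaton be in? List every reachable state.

{S, A, B, C, D}

Start in {S}.
Read 'a': S→{A, B, C}; now {A, B, C}.
Read 'b': A→{S, C}, B→{S, A, B}, C→{S, D}; now {S, A, B, C, D}.
Read 'a': S→{A, B, C}, A→{B}, B→{C}, C→{B}, D→{S, D}; now {S, A, B, C, D}.
Read 'b': S→{S}, A→{S, C}, B→{S, A, B}, C→{S, D}, D→{B, D}; now {S, A, B, C, D}.
Read 'b': S→{S}, A→{S, C}, B→{S, A, B}, C→{S, D}, D→{B, D}; now {S, A, B, C, D}.
Read 'a': S→{A, B, C}, A→{B}, B→{C}, C→{B}, D→{S, D}; now {S, A, B, C, D}.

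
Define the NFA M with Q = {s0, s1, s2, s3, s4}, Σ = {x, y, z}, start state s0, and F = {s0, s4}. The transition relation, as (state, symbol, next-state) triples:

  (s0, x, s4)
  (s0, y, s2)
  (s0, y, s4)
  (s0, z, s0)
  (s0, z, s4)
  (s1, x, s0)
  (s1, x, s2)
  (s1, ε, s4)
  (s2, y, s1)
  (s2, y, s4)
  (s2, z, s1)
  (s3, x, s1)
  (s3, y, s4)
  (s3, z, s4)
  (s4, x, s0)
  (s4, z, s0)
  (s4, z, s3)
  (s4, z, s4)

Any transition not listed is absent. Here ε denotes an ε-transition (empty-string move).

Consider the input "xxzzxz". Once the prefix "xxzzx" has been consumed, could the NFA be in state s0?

Start in {s0}.
Read 'x': s0→{s4}; now {s4}.
Read 'x': s4→{s0}; now {s0}.
Read 'z': s0→{s0, s4}; now {s0, s4}.
Read 'z': s0→{s0, s4}, s4→{s0, s3, s4}; now {s0, s3, s4}.
Read 'x': s0→{s4}, s3→{s1}, s4→{s0}; now {s0, s1, s4}.
State s0 is in {s0, s1, s4}.

Yes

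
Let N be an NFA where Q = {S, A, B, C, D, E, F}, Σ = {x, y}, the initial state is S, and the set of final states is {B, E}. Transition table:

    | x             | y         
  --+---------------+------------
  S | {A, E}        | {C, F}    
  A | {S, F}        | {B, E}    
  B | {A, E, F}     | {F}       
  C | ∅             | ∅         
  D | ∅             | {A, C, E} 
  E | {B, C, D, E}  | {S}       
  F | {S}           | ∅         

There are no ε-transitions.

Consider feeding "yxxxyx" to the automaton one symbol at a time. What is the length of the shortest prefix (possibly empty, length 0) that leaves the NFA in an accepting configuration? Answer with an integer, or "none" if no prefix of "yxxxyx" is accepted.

Start in {S}.
Read 'y': S→{C, F}; now {C, F}.
Read 'x': C→∅, F→{S}; now {S}.
Read 'x': S→{A, E}; now {A, E}.
None of the earlier sets intersect F, but {A, E} does.

3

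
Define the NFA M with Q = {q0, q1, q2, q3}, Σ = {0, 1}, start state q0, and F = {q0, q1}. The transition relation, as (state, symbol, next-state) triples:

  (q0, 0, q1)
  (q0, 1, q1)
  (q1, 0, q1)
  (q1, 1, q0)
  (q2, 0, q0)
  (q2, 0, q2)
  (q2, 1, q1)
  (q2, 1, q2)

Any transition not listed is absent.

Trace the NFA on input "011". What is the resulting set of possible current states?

Start in {q0}.
Read '0': q0→{q1}; now {q1}.
Read '1': q1→{q0}; now {q0}.
Read '1': q0→{q1}; now {q1}.

{q1}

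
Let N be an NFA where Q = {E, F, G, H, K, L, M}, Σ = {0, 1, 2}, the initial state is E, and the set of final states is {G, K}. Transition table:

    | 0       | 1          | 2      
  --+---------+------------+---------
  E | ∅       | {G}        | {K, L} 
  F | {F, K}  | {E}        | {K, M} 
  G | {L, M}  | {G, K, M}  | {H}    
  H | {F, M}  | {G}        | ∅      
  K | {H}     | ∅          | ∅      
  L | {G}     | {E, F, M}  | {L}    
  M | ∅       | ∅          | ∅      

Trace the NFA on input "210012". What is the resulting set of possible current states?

{H, K, L}

Start in {E}.
Read '2': {E} → {K, L}.
Read '1': {K, L} → {E, F, M}.
Read '0': {E, F, M} → {F, K}.
Read '0': {F, K} → {F, H, K}.
Read '1': {F, H, K} → {E, G}.
Read '2': {E, G} → {H, K, L}.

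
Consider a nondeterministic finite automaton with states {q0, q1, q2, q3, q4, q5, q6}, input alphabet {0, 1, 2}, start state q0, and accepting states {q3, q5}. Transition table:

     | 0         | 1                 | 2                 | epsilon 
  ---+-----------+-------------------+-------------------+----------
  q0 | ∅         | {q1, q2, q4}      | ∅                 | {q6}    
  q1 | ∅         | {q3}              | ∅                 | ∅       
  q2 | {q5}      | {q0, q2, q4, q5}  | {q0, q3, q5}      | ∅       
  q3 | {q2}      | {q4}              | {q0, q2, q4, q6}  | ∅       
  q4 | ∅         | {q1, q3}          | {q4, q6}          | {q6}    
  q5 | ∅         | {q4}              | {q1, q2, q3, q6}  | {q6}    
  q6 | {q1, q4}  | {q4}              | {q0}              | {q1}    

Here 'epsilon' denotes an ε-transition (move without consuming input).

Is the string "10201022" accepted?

Start: ε-closure({q0}) = {q0, q1, q6}.
Read '1': {q0, q1, q6} → {q1, q2, q3, q4, q6}.
Read '0': {q1, q2, q3, q4, q6} → {q1, q2, q4, q5, q6}.
Read '2': {q1, q2, q4, q5, q6} → {q0, q1, q2, q3, q4, q5, q6}.
Read '0': {q0, q1, q2, q3, q4, q5, q6} → {q1, q2, q4, q5, q6}.
Read '1': {q1, q2, q4, q5, q6} → {q0, q1, q2, q3, q4, q5, q6}.
Read '0': {q0, q1, q2, q3, q4, q5, q6} → {q1, q2, q4, q5, q6}.
Read '2': {q1, q2, q4, q5, q6} → {q0, q1, q2, q3, q4, q5, q6}.
Read '2': {q0, q1, q2, q3, q4, q5, q6} → {q0, q1, q2, q3, q4, q5, q6}.
The final set {q0, q1, q2, q3, q4, q5, q6} contains the accepting states q3, q5.

Yes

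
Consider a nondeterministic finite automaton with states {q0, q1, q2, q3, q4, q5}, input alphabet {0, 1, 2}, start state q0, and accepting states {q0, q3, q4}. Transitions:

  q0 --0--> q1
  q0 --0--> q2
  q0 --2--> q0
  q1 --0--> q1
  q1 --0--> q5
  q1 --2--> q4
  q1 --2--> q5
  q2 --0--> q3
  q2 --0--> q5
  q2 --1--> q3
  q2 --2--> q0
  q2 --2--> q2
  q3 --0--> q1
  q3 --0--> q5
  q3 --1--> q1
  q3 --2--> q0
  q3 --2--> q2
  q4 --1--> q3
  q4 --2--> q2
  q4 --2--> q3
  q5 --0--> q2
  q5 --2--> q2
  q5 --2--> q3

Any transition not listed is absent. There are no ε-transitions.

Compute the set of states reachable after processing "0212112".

Start in {q0}.
Read '0': {q0} → {q1, q2}.
Read '2': {q1, q2} → {q0, q2, q4, q5}.
Read '1': {q0, q2, q4, q5} → {q3}.
Read '2': {q3} → {q0, q2}.
Read '1': {q0, q2} → {q3}.
Read '1': {q3} → {q1}.
Read '2': {q1} → {q4, q5}.

{q4, q5}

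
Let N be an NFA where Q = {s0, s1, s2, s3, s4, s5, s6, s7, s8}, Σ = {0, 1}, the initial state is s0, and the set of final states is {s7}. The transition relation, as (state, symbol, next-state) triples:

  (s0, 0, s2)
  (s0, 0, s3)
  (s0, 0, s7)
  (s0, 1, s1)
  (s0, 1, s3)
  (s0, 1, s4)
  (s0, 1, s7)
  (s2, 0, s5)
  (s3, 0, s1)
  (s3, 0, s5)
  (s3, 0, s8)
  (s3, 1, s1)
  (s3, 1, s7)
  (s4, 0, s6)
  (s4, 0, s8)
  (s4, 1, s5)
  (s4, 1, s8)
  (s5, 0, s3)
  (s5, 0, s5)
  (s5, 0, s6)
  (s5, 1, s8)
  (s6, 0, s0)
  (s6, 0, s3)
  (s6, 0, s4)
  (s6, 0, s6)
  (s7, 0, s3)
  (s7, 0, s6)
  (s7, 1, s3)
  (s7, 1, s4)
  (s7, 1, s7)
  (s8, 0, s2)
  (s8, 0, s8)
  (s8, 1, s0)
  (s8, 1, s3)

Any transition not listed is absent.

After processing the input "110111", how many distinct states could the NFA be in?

Start in {s0}.
Read '1': s0→{s1, s3, s4, s7}; now {s1, s3, s4, s7}.
Read '1': s1→∅, s3→{s1, s7}, s4→{s5, s8}, s7→{s3, s4, s7}; now {s1, s3, s4, s5, s7, s8}.
Read '0': s1→∅, s3→{s1, s5, s8}, s4→{s6, s8}, s5→{s3, s5, s6}, s7→{s3, s6}, s8→{s2, s8}; now {s1, s2, s3, s5, s6, s8}.
Read '1': s1→∅, s2→∅, s3→{s1, s7}, s5→{s8}, s6→∅, s8→{s0, s3}; now {s0, s1, s3, s7, s8}.
Read '1': s0→{s1, s3, s4, s7}, s1→∅, s3→{s1, s7}, s7→{s3, s4, s7}, s8→{s0, s3}; now {s0, s1, s3, s4, s7}.
Read '1': s0→{s1, s3, s4, s7}, s1→∅, s3→{s1, s7}, s4→{s5, s8}, s7→{s3, s4, s7}; now {s1, s3, s4, s5, s7, s8}.
That set has 6 states.

6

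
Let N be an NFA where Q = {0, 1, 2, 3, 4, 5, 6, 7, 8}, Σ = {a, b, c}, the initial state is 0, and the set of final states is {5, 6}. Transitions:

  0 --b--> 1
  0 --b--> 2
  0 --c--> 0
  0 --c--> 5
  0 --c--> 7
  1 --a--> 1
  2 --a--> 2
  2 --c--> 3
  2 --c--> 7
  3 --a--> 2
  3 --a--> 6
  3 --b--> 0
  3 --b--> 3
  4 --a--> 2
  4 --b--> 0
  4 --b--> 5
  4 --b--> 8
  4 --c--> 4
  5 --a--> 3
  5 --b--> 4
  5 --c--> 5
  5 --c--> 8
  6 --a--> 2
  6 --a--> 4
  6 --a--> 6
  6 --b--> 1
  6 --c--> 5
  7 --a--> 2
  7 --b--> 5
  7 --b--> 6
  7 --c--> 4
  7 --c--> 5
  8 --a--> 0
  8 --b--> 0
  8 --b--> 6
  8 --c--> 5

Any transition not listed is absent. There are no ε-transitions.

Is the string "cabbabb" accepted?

Start in {0}.
Read 'c': {0} → {0, 5, 7}.
Read 'a': {0, 5, 7} → {2, 3}.
Read 'b': {2, 3} → {0, 3}.
Read 'b': {0, 3} → {0, 1, 2, 3}.
Read 'a': {0, 1, 2, 3} → {1, 2, 6}.
Read 'b': {1, 2, 6} → {1}.
Read 'b': {1} → ∅.
The final set ∅ contains no accepting state.

No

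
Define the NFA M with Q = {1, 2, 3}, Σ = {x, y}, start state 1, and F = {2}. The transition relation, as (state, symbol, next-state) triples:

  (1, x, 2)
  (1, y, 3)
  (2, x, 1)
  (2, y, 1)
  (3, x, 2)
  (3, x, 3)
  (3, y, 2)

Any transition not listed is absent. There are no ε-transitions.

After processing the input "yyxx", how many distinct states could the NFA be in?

Start in {1}.
Read 'y': 1→{3}; now {3}.
Read 'y': 3→{2}; now {2}.
Read 'x': 2→{1}; now {1}.
Read 'x': 1→{2}; now {2}.
That set has 1 state.

1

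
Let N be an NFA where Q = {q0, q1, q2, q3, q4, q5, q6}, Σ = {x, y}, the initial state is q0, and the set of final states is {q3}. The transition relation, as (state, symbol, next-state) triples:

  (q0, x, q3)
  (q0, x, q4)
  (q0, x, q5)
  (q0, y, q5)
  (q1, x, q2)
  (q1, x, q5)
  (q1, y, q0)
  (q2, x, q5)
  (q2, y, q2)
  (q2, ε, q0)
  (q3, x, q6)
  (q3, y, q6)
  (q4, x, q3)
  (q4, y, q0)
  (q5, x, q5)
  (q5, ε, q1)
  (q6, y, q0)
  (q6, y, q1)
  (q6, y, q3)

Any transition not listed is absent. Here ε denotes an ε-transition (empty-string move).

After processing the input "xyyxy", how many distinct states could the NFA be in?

Start in {q0}.
Read 'x': {q0} → {q1, q3, q4, q5}.
Read 'y': {q1, q3, q4, q5} → {q0, q6}.
Read 'y': {q0, q6} → {q0, q1, q3, q5}.
Read 'x': {q0, q1, q3, q5} → {q0, q1, q2, q3, q4, q5, q6}.
Read 'y': {q0, q1, q2, q3, q4, q5, q6} → {q0, q1, q2, q3, q5, q6}.
That set has 6 states.

6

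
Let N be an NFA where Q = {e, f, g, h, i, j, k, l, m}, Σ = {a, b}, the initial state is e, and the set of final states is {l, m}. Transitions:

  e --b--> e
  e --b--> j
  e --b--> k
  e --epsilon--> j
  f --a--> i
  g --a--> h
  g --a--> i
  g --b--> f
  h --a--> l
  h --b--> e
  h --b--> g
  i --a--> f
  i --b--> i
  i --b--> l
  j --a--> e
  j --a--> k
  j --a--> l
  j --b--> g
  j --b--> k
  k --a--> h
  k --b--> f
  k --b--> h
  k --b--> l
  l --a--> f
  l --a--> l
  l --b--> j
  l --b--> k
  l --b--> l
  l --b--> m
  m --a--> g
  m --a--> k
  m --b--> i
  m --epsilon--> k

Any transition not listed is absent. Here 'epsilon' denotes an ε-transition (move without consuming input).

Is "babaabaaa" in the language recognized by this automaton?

Yes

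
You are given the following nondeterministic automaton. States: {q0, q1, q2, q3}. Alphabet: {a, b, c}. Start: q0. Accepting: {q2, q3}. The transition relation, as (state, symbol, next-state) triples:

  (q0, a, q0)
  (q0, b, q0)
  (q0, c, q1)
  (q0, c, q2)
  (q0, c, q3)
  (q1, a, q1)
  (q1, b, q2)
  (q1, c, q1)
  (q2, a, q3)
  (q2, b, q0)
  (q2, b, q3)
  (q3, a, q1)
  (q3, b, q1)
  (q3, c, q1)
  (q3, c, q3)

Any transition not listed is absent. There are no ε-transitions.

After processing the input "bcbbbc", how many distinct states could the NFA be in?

Start in {q0}.
Read 'b': {q0} → {q0}.
Read 'c': {q0} → {q1, q2, q3}.
Read 'b': {q1, q2, q3} → {q0, q1, q2, q3}.
Read 'b': {q0, q1, q2, q3} → {q0, q1, q2, q3}.
Read 'b': {q0, q1, q2, q3} → {q0, q1, q2, q3}.
Read 'c': {q0, q1, q2, q3} → {q1, q2, q3}.
That set has 3 states.

3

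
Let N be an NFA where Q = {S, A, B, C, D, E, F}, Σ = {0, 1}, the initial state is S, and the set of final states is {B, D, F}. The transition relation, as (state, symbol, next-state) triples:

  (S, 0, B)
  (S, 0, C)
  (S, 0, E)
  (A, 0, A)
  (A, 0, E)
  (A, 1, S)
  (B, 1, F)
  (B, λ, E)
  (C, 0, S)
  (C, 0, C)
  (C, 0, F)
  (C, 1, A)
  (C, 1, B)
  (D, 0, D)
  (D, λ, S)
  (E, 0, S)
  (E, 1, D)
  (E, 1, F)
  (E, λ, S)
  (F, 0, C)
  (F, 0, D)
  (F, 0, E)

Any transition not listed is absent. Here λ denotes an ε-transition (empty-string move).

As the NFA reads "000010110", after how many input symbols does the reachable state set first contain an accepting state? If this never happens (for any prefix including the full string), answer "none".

Start in {S}.
Read '0': S→{B, C, E}; union {B, C, E}; ε-closure = {S, B, C, E}.
None of the earlier sets intersect F, but {S, B, C, E} does.

1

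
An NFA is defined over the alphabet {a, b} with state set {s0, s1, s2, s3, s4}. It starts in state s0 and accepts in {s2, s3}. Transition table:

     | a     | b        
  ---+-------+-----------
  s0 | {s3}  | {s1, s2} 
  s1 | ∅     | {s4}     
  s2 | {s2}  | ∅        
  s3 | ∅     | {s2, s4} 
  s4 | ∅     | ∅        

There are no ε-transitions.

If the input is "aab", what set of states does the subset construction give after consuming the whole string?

∅

Start in {s0}.
Read 'a': s0→{s3}; now {s3}.
Read 'a': s3→∅; now ∅.
The set is empty and remains empty for the remaining 1 symbol.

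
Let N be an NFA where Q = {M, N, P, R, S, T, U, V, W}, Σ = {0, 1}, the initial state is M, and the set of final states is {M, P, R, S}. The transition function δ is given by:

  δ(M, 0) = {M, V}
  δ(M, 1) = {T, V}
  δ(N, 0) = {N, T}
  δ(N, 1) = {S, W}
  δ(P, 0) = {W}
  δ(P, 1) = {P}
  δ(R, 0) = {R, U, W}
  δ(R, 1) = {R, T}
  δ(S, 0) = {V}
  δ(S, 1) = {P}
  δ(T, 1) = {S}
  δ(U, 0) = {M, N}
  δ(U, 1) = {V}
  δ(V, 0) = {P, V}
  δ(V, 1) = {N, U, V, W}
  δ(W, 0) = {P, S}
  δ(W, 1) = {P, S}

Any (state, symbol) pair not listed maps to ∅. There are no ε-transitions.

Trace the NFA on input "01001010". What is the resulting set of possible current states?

{M, N, P, S, T, V, W}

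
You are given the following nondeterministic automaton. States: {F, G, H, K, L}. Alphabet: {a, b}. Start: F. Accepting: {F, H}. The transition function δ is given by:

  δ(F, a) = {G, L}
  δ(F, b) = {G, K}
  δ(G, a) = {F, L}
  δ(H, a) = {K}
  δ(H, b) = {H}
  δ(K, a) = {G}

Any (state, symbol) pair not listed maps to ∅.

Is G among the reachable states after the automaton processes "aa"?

No

Start in {F}.
Read 'a': F→{G, L}; now {G, L}.
Read 'a': G→{F, L}, L→∅; now {F, L}.
State G is not in {F, L}.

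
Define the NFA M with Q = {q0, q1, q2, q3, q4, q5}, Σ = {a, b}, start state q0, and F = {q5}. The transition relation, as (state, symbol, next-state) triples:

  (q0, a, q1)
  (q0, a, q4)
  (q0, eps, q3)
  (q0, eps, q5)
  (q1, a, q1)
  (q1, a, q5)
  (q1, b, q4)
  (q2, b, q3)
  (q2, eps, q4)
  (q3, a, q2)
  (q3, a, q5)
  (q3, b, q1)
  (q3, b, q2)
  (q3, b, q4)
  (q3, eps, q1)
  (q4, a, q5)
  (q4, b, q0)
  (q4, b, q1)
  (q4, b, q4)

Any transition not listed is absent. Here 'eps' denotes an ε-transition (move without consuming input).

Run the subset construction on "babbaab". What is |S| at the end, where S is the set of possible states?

1

Start: ε-closure({q0}) = {q0, q1, q3, q5}.
Read 'b': q0→∅, q1→{q4}, q3→{q1, q2, q4}, q5→∅; now {q1, q2, q4}.
Read 'a': q1→{q1, q5}, q2→∅, q4→{q5}; now {q1, q5}.
Read 'b': q1→{q4}, q5→∅; now {q4}.
Read 'b': q4→{q0, q1, q4}; union {q0, q1, q4}; ε-closure = {q0, q1, q3, q4, q5}.
Read 'a': q0→{q1, q4}, q1→{q1, q5}, q3→{q2, q5}, q4→{q5}, q5→∅; now {q1, q2, q4, q5}.
Read 'a': q1→{q1, q5}, q2→∅, q4→{q5}, q5→∅; now {q1, q5}.
Read 'b': q1→{q4}, q5→∅; now {q4}.
That set has 1 state.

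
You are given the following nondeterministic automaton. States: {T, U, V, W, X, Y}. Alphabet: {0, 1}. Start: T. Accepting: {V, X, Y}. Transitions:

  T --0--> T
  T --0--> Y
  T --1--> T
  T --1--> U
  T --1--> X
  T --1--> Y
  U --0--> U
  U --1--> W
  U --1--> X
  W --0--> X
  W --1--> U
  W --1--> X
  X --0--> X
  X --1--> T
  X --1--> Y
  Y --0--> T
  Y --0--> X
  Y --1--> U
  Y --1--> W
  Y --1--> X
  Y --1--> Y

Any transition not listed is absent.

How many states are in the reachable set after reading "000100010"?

Start in {T}.
Read '0': {T} → {T, Y}.
Read '0': {T, Y} → {T, X, Y}.
Read '0': {T, X, Y} → {T, X, Y}.
Read '1': {T, X, Y} → {T, U, W, X, Y}.
Read '0': {T, U, W, X, Y} → {T, U, X, Y}.
Read '0': {T, U, X, Y} → {T, U, X, Y}.
Read '0': {T, U, X, Y} → {T, U, X, Y}.
Read '1': {T, U, X, Y} → {T, U, W, X, Y}.
Read '0': {T, U, W, X, Y} → {T, U, X, Y}.
That set has 4 states.

4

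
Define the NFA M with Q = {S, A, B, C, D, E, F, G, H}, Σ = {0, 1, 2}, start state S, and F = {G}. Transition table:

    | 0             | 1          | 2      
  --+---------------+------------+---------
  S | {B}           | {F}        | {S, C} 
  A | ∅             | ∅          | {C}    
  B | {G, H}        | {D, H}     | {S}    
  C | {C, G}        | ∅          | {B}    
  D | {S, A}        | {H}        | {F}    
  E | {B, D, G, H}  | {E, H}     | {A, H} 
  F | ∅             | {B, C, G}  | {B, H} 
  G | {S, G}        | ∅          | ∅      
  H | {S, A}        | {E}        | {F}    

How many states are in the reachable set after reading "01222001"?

1

Start in {S}.
Read '0': S→{B}; now {B}.
Read '1': B→{D, H}; now {D, H}.
Read '2': D→{F}, H→{F}; now {F}.
Read '2': F→{B, H}; now {B, H}.
Read '2': B→{S}, H→{F}; now {S, F}.
Read '0': S→{B}, F→∅; now {B}.
Read '0': B→{G, H}; now {G, H}.
Read '1': G→∅, H→{E}; now {E}.
That set has 1 state.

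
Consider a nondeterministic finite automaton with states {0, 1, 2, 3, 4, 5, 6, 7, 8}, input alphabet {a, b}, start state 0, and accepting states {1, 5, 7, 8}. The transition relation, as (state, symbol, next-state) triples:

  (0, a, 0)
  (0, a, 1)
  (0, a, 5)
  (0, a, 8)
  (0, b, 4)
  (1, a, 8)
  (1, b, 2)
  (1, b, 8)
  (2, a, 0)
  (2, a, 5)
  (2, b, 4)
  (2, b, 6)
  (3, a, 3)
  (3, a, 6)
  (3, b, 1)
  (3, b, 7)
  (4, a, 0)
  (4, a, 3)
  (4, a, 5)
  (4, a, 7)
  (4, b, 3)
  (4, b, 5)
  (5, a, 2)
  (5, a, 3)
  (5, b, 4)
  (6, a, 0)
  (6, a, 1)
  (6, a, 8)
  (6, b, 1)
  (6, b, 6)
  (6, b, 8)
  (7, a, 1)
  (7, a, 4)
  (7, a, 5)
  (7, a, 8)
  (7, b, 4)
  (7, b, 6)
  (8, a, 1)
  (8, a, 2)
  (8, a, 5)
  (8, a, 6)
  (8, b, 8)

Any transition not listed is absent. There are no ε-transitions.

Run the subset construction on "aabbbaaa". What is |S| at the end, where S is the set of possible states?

9

Start in {0}.
Read 'a': 0→{0, 1, 5, 8}; now {0, 1, 5, 8}.
Read 'a': 0→{0, 1, 5, 8}, 1→{8}, 5→{2, 3}, 8→{1, 2, 5, 6}; now {0, 1, 2, 3, 5, 6, 8}.
Read 'b': 0→{4}, 1→{2, 8}, 2→{4, 6}, 3→{1, 7}, 5→{4}, 6→{1, 6, 8}, 8→{8}; now {1, 2, 4, 6, 7, 8}.
Read 'b': 1→{2, 8}, 2→{4, 6}, 4→{3, 5}, 6→{1, 6, 8}, 7→{4, 6}, 8→{8}; now {1, 2, 3, 4, 5, 6, 8}.
Read 'b': 1→{2, 8}, 2→{4, 6}, 3→{1, 7}, 4→{3, 5}, 5→{4}, 6→{1, 6, 8}, 8→{8}; now {1, 2, 3, 4, 5, 6, 7, 8}.
Read 'a': 1→{8}, 2→{0, 5}, 3→{3, 6}, 4→{0, 3, 5, 7}, 5→{2, 3}, 6→{0, 1, 8}, 7→{1, 4, 5, 8}, 8→{1, 2, 5, 6}; now {0, 1, 2, 3, 4, 5, 6, 7, 8}.
Read 'a': 0→{0, 1, 5, 8}, 1→{8}, 2→{0, 5}, 3→{3, 6}, 4→{0, 3, 5, 7}, 5→{2, 3}, 6→{0, 1, 8}, 7→{1, 4, 5, 8}, 8→{1, 2, 5, 6}; now {0, 1, 2, 3, 4, 5, 6, 7, 8}.
Read 'a': 0→{0, 1, 5, 8}, 1→{8}, 2→{0, 5}, 3→{3, 6}, 4→{0, 3, 5, 7}, 5→{2, 3}, 6→{0, 1, 8}, 7→{1, 4, 5, 8}, 8→{1, 2, 5, 6}; now {0, 1, 2, 3, 4, 5, 6, 7, 8}.
That set has 9 states.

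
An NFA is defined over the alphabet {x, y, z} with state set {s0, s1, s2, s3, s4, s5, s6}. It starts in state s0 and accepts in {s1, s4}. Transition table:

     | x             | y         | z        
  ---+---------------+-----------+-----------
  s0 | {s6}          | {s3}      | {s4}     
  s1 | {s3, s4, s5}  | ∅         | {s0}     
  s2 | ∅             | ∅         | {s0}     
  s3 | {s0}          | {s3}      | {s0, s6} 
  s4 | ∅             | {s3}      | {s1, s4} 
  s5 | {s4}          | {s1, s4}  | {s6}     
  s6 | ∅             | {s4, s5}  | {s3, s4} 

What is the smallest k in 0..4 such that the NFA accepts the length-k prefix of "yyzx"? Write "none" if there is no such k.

none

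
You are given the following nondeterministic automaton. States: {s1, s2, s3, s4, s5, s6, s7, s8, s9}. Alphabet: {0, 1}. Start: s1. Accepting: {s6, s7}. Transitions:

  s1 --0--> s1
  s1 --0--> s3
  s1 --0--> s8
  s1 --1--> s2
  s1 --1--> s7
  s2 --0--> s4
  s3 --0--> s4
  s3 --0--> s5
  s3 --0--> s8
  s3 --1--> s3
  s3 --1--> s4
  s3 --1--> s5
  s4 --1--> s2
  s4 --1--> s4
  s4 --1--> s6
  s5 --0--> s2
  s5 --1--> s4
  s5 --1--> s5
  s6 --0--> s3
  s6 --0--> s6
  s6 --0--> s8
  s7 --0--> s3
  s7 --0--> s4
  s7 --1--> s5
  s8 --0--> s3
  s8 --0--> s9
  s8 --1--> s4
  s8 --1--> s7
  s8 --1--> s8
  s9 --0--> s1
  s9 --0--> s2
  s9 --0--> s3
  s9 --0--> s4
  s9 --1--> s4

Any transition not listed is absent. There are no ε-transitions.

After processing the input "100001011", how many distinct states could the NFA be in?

7

Start in {s1}.
Read '1': {s1} → {s2, s7}.
Read '0': {s2, s7} → {s3, s4}.
Read '0': {s3, s4} → {s4, s5, s8}.
Read '0': {s4, s5, s8} → {s2, s3, s9}.
Read '0': {s2, s3, s9} → {s1, s2, s3, s4, s5, s8}.
Read '1': {s1, s2, s3, s4, s5, s8} → {s2, s3, s4, s5, s6, s7, s8}.
Read '0': {s2, s3, s4, s5, s6, s7, s8} → {s2, s3, s4, s5, s6, s8, s9}.
Read '1': {s2, s3, s4, s5, s6, s8, s9} → {s2, s3, s4, s5, s6, s7, s8}.
Read '1': {s2, s3, s4, s5, s6, s7, s8} → {s2, s3, s4, s5, s6, s7, s8}.
That set has 7 states.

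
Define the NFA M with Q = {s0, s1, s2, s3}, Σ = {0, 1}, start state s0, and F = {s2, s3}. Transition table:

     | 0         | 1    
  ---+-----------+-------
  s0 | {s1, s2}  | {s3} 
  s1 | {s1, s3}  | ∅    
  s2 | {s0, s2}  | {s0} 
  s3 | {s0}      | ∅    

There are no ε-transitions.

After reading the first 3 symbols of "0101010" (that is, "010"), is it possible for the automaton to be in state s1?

Start in {s0}.
Read '0': {s0} → {s1, s2}.
Read '1': {s1, s2} → {s0}.
Read '0': {s0} → {s1, s2}.
State s1 is in {s1, s2}.

Yes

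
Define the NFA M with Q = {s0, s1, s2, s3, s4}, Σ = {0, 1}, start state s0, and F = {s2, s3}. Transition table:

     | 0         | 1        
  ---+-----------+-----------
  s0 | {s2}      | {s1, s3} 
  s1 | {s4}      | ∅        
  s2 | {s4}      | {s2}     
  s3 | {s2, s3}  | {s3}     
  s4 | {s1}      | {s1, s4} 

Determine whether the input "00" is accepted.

No

Start in {s0}.
Read '0': {s0} → {s2}.
Read '0': {s2} → {s4}.
The final set {s4} contains no accepting state.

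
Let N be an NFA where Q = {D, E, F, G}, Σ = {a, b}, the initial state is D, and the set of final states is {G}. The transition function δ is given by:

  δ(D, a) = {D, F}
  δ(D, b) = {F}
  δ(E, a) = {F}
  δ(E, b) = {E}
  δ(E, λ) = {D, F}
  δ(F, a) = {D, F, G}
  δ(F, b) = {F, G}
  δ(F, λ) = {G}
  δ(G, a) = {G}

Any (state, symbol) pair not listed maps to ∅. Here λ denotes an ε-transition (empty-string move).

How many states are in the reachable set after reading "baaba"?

3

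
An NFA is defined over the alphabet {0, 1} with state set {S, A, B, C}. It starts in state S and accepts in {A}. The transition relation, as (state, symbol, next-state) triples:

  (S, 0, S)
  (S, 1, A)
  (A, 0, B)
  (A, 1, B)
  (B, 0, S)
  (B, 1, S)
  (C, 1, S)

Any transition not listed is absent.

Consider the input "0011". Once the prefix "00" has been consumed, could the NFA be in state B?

Start in {S}.
Read '0': {S} → {S}.
Read '0': {S} → {S}.
State B is not in {S}.

No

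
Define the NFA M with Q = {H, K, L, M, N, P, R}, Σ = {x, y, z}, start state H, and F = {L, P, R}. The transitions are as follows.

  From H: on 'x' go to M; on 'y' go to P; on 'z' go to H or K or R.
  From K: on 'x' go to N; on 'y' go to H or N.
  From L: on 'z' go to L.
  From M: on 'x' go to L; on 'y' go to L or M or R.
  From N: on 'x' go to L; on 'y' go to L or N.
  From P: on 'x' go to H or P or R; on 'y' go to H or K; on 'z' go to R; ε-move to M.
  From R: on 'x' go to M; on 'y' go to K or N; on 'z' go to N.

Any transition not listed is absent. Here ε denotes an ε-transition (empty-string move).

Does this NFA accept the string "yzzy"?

Start in {H}.
Read 'y': H→{P}; union {P}; ε-closure = {M, P}.
Read 'z': M→∅, P→{R}; now {R}.
Read 'z': R→{N}; now {N}.
Read 'y': N→{L, N}; now {L, N}.
The final set {L, N} contains the accepting state L.

Yes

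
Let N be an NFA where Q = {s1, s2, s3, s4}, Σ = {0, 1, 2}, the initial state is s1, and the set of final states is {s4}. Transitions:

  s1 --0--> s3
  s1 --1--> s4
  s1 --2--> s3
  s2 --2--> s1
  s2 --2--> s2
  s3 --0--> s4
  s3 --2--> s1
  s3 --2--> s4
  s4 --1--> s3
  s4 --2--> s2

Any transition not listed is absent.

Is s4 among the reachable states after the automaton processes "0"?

No

Start in {s1}.
Read '0': {s1} → {s3}.
State s4 is not in {s3}.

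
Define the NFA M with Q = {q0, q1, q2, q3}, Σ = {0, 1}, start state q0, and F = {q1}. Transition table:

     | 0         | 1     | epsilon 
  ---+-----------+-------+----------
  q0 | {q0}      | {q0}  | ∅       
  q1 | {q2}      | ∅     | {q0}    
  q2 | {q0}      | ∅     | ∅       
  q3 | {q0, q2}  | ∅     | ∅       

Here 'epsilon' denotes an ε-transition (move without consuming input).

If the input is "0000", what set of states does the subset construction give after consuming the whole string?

Start in {q0}.
Read '0': q0→{q0}; now {q0}.
Read '0': q0→{q0}; now {q0}.
Read '0': q0→{q0}; now {q0}.
Read '0': q0→{q0}; now {q0}.

{q0}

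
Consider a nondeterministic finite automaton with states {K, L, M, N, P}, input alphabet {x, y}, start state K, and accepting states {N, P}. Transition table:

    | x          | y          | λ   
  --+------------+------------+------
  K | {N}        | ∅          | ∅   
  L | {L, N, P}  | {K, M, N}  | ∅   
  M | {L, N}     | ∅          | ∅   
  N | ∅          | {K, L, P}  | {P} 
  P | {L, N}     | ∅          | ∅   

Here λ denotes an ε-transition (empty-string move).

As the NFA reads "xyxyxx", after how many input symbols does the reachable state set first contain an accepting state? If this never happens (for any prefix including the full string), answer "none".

Start in {K}.
Read 'x': K→{N}; union {N}; ε-closure = {N, P}.
None of the earlier sets intersect F, but {N, P} does.

1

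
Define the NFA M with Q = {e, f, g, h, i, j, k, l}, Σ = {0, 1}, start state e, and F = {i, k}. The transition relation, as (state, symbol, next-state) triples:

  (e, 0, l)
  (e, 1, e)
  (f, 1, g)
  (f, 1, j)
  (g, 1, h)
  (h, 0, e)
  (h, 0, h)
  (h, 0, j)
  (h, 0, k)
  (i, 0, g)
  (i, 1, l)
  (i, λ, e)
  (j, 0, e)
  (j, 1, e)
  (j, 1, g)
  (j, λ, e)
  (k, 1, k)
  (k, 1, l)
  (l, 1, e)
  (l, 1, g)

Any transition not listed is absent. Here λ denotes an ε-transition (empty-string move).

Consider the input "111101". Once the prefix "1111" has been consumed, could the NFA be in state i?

Start in {e}.
Read '1': {e} → {e}.
Read '1': {e} → {e}.
Read '1': {e} → {e}.
Read '1': {e} → {e}.
State i is not in {e}.

No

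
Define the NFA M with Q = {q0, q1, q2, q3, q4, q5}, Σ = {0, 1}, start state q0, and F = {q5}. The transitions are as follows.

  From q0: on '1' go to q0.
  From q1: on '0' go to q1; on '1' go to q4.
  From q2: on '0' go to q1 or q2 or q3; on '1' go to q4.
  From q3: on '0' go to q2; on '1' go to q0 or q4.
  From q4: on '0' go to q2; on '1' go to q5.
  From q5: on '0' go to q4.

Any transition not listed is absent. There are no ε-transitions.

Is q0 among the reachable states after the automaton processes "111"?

Yes

Start in {q0}.
Read '1': q0→{q0}; now {q0}.
Read '1': q0→{q0}; now {q0}.
Read '1': q0→{q0}; now {q0}.
State q0 is in {q0}.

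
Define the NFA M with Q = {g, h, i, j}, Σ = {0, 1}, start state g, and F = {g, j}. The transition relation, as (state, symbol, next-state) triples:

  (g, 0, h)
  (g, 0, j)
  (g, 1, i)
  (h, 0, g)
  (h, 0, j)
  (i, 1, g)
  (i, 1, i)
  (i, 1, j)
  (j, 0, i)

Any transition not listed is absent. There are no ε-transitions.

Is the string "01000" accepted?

No

Start in {g}.
Read '0': g→{h, j}; now {h, j}.
Read '1': h→∅, j→∅; now ∅.
The set is empty and remains empty for the remaining 3 symbols.
The final set ∅ contains no accepting state.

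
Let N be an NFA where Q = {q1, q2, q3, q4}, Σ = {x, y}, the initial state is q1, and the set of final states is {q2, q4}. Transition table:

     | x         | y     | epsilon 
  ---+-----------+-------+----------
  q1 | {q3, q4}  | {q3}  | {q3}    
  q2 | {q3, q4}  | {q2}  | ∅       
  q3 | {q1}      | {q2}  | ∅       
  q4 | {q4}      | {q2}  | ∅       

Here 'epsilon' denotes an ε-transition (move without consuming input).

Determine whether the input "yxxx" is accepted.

Yes

Start: ε-closure({q1}) = {q1, q3}.
Read 'y': {q1, q3} → {q2, q3}.
Read 'x': {q2, q3} → {q1, q3, q4}.
Read 'x': {q1, q3, q4} → {q1, q3, q4}.
Read 'x': {q1, q3, q4} → {q1, q3, q4}.
The final set {q1, q3, q4} contains the accepting state q4.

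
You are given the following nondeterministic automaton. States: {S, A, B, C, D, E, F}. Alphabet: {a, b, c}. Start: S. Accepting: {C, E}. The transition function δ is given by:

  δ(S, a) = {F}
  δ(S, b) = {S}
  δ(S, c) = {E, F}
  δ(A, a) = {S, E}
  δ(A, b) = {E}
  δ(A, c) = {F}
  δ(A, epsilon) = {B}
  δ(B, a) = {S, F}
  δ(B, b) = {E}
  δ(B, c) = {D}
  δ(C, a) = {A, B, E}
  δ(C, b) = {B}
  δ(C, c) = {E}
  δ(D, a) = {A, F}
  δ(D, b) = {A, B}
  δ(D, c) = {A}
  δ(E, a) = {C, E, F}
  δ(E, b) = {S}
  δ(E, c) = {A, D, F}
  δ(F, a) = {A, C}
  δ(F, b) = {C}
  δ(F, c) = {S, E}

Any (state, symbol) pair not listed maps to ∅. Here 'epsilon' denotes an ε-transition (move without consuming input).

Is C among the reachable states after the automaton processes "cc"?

Start in {S}.
Read 'c': {S} → {E, F}.
Read 'c': {E, F} → {S, A, B, D, E, F}.
State C is not in {S, A, B, D, E, F}.

No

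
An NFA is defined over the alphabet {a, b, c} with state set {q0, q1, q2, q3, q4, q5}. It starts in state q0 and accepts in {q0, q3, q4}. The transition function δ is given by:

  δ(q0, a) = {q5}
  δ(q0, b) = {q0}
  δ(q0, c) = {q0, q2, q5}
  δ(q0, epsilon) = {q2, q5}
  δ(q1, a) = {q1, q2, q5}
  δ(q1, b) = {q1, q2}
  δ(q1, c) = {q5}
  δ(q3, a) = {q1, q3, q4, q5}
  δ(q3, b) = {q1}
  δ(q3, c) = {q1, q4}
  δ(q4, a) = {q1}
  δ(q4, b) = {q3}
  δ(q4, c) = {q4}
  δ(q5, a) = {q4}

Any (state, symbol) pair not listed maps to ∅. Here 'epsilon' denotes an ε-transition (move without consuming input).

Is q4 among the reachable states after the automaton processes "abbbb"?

Start: ε-closure({q0}) = {q0, q2, q5}.
Read 'a': q0→{q5}, q2→∅, q5→{q4}; now {q4, q5}.
Read 'b': q4→{q3}, q5→∅; now {q3}.
Read 'b': q3→{q1}; now {q1}.
Read 'b': q1→{q1, q2}; now {q1, q2}.
Read 'b': q1→{q1, q2}, q2→∅; now {q1, q2}.
State q4 is not in {q1, q2}.

No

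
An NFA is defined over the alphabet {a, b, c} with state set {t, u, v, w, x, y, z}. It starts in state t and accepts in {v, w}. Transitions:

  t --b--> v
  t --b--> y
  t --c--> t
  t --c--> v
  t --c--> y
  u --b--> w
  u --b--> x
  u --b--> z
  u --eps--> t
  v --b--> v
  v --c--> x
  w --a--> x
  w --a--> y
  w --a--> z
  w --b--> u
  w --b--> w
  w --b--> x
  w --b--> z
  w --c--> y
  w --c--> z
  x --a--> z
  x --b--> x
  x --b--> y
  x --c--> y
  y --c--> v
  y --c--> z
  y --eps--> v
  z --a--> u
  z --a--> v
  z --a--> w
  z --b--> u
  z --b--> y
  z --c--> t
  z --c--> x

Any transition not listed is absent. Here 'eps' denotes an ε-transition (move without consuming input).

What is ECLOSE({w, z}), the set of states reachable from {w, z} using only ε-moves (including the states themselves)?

{w, z}

Begin with {w, z}.
No ε-moves leave this set, so the closure equals the set itself.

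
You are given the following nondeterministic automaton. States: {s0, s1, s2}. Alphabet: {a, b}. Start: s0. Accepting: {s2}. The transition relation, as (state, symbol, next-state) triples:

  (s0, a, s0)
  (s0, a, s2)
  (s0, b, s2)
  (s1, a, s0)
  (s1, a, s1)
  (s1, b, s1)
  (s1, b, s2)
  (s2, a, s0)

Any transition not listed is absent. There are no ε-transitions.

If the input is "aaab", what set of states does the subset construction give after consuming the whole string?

{s2}

Start in {s0}.
Read 'a': {s0} → {s0, s2}.
Read 'a': {s0, s2} → {s0, s2}.
Read 'a': {s0, s2} → {s0, s2}.
Read 'b': {s0, s2} → {s2}.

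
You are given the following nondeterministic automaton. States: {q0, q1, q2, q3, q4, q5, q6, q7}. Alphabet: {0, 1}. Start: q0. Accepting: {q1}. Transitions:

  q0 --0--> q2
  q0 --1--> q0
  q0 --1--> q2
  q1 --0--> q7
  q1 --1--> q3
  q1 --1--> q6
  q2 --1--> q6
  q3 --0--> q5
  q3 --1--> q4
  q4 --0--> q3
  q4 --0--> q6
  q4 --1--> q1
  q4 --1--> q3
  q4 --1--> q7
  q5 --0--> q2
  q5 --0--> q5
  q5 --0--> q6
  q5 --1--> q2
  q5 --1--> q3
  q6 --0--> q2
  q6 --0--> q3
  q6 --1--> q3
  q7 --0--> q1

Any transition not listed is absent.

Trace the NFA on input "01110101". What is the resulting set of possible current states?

{q2, q3, q4}

Start in {q0}.
Read '0': {q0} → {q2}.
Read '1': {q2} → {q6}.
Read '1': {q6} → {q3}.
Read '1': {q3} → {q4}.
Read '0': {q4} → {q3, q6}.
Read '1': {q3, q6} → {q3, q4}.
Read '0': {q3, q4} → {q3, q5, q6}.
Read '1': {q3, q5, q6} → {q2, q3, q4}.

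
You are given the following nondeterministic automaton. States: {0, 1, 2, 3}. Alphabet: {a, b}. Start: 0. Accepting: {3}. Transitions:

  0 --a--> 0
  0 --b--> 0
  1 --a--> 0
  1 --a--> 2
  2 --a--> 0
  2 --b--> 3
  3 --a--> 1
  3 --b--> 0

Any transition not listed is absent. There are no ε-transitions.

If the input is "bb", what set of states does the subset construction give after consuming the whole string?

Start in {0}.
Read 'b': 0→{0}; now {0}.
Read 'b': 0→{0}; now {0}.

{0}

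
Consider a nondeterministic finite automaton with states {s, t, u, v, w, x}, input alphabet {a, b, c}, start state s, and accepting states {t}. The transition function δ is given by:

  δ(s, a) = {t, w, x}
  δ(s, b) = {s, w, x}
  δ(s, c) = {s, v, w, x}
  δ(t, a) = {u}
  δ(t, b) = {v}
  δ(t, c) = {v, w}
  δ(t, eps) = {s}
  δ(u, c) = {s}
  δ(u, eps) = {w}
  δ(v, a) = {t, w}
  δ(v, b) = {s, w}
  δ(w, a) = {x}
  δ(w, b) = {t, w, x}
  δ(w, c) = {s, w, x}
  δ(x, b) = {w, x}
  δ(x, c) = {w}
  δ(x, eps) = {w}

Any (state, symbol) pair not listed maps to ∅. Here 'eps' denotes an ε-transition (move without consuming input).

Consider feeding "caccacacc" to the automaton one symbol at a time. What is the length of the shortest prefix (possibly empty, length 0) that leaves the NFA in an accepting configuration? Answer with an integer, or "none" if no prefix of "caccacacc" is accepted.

Start in {s}.
Read 'c': s→{s, v, w, x}; now {s, v, w, x}.
Read 'a': s→{t, w, x}, v→{t, w}, w→{x}, x→∅; union {t, w, x}; ε-closure = {s, t, w, x}.
None of the earlier sets intersect F, but {s, t, w, x} does.

2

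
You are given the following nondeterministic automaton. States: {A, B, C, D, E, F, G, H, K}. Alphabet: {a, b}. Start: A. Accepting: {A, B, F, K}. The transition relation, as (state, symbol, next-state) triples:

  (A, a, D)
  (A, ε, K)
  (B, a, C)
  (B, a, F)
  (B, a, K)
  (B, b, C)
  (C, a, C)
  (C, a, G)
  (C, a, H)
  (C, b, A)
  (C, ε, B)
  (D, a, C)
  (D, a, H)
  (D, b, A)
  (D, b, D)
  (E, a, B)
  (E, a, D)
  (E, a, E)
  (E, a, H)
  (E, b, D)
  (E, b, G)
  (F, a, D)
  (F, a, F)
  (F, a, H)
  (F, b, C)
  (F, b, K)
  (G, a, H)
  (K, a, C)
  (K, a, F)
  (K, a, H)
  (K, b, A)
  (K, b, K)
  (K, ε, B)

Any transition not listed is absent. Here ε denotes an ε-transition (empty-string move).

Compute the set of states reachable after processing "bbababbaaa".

Start: ε-closure({A}) = {A, B, K}.
Read 'b': A→∅, B→{C}, K→{A, K}; union {A, C, K}; ε-closure = {A, B, C, K}.
Read 'b': A→∅, B→{C}, C→{A}, K→{A, K}; union {A, C, K}; ε-closure = {A, B, C, K}.
Read 'a': A→{D}, B→{C, F, K}, C→{C, G, H}, K→{C, F, H}; union {C, D, F, G, H, K}; ε-closure = {B, C, D, F, G, H, K}.
Read 'b': B→{C}, C→{A}, D→{A, D}, F→{C, K}, G→∅, H→∅, K→{A, K}; union {A, C, D, K}; ε-closure = {A, B, C, D, K}.
Read 'a': A→{D}, B→{C, F, K}, C→{C, G, H}, D→{C, H}, K→{C, F, H}; union {C, D, F, G, H, K}; ε-closure = {B, C, D, F, G, H, K}.
Read 'b': B→{C}, C→{A}, D→{A, D}, F→{C, K}, G→∅, H→∅, K→{A, K}; union {A, C, D, K}; ε-closure = {A, B, C, D, K}.
Read 'b': A→∅, B→{C}, C→{A}, D→{A, D}, K→{A, K}; union {A, C, D, K}; ε-closure = {A, B, C, D, K}.
Read 'a': A→{D}, B→{C, F, K}, C→{C, G, H}, D→{C, H}, K→{C, F, H}; union {C, D, F, G, H, K}; ε-closure = {B, C, D, F, G, H, K}.
Read 'a': B→{C, F, K}, C→{C, G, H}, D→{C, H}, F→{D, F, H}, G→{H}, H→∅, K→{C, F, H}; union {C, D, F, G, H, K}; ε-closure = {B, C, D, F, G, H, K}.
Read 'a': B→{C, F, K}, C→{C, G, H}, D→{C, H}, F→{D, F, H}, G→{H}, H→∅, K→{C, F, H}; union {C, D, F, G, H, K}; ε-closure = {B, C, D, F, G, H, K}.

{B, C, D, F, G, H, K}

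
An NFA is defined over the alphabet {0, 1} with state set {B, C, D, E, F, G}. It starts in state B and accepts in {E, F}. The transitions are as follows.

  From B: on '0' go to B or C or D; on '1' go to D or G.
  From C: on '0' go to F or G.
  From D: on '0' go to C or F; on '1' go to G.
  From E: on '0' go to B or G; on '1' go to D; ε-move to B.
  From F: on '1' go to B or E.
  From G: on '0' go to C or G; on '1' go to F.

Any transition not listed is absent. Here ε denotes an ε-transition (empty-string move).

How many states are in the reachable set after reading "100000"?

3

Start in {B}.
Read '1': B→{D, G}; now {D, G}.
Read '0': D→{C, F}, G→{C, G}; now {C, F, G}.
Read '0': C→{F, G}, F→∅, G→{C, G}; now {C, F, G}.
Read '0': C→{F, G}, F→∅, G→{C, G}; now {C, F, G}.
Read '0': C→{F, G}, F→∅, G→{C, G}; now {C, F, G}.
Read '0': C→{F, G}, F→∅, G→{C, G}; now {C, F, G}.
That set has 3 states.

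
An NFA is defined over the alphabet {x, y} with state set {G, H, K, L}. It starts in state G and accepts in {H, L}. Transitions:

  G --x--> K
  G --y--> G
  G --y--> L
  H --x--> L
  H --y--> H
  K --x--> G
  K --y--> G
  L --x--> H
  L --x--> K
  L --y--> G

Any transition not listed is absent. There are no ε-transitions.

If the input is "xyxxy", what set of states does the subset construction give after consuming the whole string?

{G, L}

Start in {G}.
Read 'x': G→{K}; now {K}.
Read 'y': K→{G}; now {G}.
Read 'x': G→{K}; now {K}.
Read 'x': K→{G}; now {G}.
Read 'y': G→{G, L}; now {G, L}.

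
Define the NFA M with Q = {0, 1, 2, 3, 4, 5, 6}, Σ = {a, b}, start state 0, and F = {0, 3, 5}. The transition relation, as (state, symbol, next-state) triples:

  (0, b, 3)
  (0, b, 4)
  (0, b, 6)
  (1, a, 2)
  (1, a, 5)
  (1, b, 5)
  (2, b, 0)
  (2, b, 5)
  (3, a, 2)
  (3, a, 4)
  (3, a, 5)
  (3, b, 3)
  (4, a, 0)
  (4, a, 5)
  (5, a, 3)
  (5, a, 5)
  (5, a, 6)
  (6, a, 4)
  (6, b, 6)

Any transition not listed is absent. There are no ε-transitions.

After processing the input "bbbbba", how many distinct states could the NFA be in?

Start in {0}.
Read 'b': 0→{3, 4, 6}; now {3, 4, 6}.
Read 'b': 3→{3}, 4→∅, 6→{6}; now {3, 6}.
Read 'b': 3→{3}, 6→{6}; now {3, 6}.
Read 'b': 3→{3}, 6→{6}; now {3, 6}.
Read 'b': 3→{3}, 6→{6}; now {3, 6}.
Read 'a': 3→{2, 4, 5}, 6→{4}; now {2, 4, 5}.
That set has 3 states.

3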